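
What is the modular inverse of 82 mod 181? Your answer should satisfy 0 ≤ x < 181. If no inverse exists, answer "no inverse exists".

Extended Euclidean algorithm:
181 = 2×82 + 17
82 = 4×17 + 14
17 = 1×14 + 3
14 = 4×3 + 2
3 = 1×2 + 1
2 = 2×1 + 0
gcd = 1, so the inverse exists. Back-substitute:
1 = 3 − 2
1 = −14 + 5·3
1 = 5·17 − 6·14
1 = −6·82 + 29·17
1 = 29·181 − 64·82
Thus 82·(-64) ≡ 1 (mod 181); reducing, -64 mod 181 = 117.

117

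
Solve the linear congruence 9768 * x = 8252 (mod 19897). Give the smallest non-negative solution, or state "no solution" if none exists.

16875

First find gcd(9768, 19897):
19897 = 2·9768 + 361
9768 = 27·361 + 21
361 = 17·21 + 4
21 = 5·4 + 1
4 = 4·1 + 0
gcd = 1, so a unique solution mod 19897 exists.
Back-substitute for the Bézout coefficients:
1 = 21 − 5·4
1 = −5·361 + 86·21
1 = 86·9768 − 2327·361
1 = −2327·19897 + 4740·9768
So 9768·(4740) ≡ 1 (mod 19897), giving 9768⁻¹ ≡ 4740.
x ≡ 9768⁻¹·8252 ≡ 4740·8252 ≡ 16875 (mod 19897).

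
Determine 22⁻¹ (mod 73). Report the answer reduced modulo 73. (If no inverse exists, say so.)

10

Run Euclid on (73, 22):
73 = 3*22 + 7
22 = 3*7 + 1
7 = 7*1 + 0
Since gcd(22, 73) = 1, back-substitute to write 1 as a combination:
1 = 22 − 3·7
1 = −3·73 + 10·22
So 22·10 ≡ 1 (mod 73).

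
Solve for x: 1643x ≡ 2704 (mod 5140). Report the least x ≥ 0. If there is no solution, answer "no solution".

First find gcd(1643, 5140):
5140 = 3×1643 + 211
1643 = 7×211 + 166
211 = 1×166 + 45
166 = 3×45 + 31
45 = 1×31 + 14
31 = 2×14 + 3
14 = 4×3 + 2
3 = 1×2 + 1
2 = 2×1 + 0
gcd = 1, so a unique solution mod 5140 exists.
Back-substitute for the Bézout coefficients:
1 = 3 − 2
1 = −14 + 5·3
1 = 5·31 − 11·14
1 = −11·45 + 16·31
1 = 16·166 − 59·45
1 = −59·211 + 75·166
1 = 75·1643 − 584·211
1 = −584·5140 + 1827·1643
So 1643·(1827) ≡ 1 (mod 5140), giving 1643⁻¹ ≡ 1827.
x ≡ 1643⁻¹·2704 ≡ 1827·2704 ≡ 668 (mod 5140).

668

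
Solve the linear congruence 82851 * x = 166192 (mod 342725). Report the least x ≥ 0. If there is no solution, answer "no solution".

First find gcd(82851, 342725):
342725 = 4·82851 + 11321
82851 = 7·11321 + 3604
11321 = 3·3604 + 509
3604 = 7·509 + 41
509 = 12·41 + 17
41 = 2·17 + 7
17 = 2·7 + 3
7 = 2·3 + 1
3 = 3·1 + 0
gcd = 1, so a unique solution mod 342725 exists.
Back-substitute for the Bézout coefficients:
1 = 7 − 2·3
1 = −2·17 + 5·7
1 = 5·41 − 12·17
1 = −12·509 + 149·41
1 = 149·3604 − 1055·509
1 = −1055·11321 + 3314·3604
1 = 3314·82851 − 24253·11321
1 = −24253·342725 + 100326·82851
So 82851·(100326) ≡ 1 (mod 342725), giving 82851⁻¹ ≡ 100326.
x ≡ 82851⁻¹·166192 ≡ 100326·166192 ≡ 150067 (mod 342725).

150067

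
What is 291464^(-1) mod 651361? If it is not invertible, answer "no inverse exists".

Extended Euclidean algorithm:
651361 = 2×291464 + 68433
291464 = 4×68433 + 17732
68433 = 3×17732 + 15237
17732 = 1×15237 + 2495
15237 = 6×2495 + 267
2495 = 9×267 + 92
267 = 2×92 + 83
92 = 1×83 + 9
83 = 9×9 + 2
9 = 4×2 + 1
2 = 2×1 + 0
gcd = 1, so the inverse exists. Back-substitute:
1 = 9 − 4·2
1 = −4·83 + 37·9
1 = 37·92 − 41·83
1 = −41·267 + 119·92
1 = 119·2495 − 1112·267
1 = −1112·15237 + 6791·2495
1 = 6791·17732 − 7903·15237
1 = −7903·68433 + 30500·17732
1 = 30500·291464 − 129903·68433
1 = −129903·651361 + 290306·291464
So 291464·290306 ≡ 1 (mod 651361).

290306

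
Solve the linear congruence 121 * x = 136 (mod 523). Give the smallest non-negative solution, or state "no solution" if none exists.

First find gcd(121, 523):
523 = 4×121 + 39
121 = 3×39 + 4
39 = 9×4 + 3
4 = 1×3 + 1
3 = 3×1 + 0
gcd = 1, so a unique solution mod 523 exists.
Back-substitute for the Bézout coefficients:
1 = 4 − 3
1 = −39 + 10·4
1 = 10·121 − 31·39
1 = −31·523 + 134·121
So 121·(134) ≡ 1 (mod 523), giving 121⁻¹ ≡ 134.
x ≡ 121⁻¹·136 ≡ 134·136 ≡ 442 (mod 523).

442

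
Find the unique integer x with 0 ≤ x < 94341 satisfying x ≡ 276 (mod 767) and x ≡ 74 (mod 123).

7946

Write x = 276 + 767·k. Then 767·k ≡ 74 − 276 ≡ 44 (mod 123).
Need 767⁻¹ mod 123. Extended Euclid on (123, 29):
123 = 4*29 + 7
29 = 4*7 + 1
7 = 7*1 + 0
Back-substitute:
1 = 29 − 4·7
1 = −4·123 + 17·29
767⁻¹ ≡ 17 (mod 123), so k ≡ 17·44 ≡ 10 (mod 123).
x = 276 + 767·10 = 7946.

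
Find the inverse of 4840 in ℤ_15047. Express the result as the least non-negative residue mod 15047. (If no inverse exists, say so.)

4654

Run Euclid on (15047, 4840):
15047 = 3×4840 + 527
4840 = 9×527 + 97
527 = 5×97 + 42
97 = 2×42 + 13
42 = 3×13 + 3
13 = 4×3 + 1
3 = 3×1 + 0
Since gcd(4840, 15047) = 1, back-substitute to write 1 as a combination:
1 = 13 − 4·3
1 = −4·42 + 13·13
1 = 13·97 − 30·42
1 = −30·527 + 163·97
1 = 163·4840 − 1497·527
1 = −1497·15047 + 4654·4840
So 4840·4654 ≡ 1 (mod 15047).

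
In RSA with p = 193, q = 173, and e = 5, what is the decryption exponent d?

φ(n) = (p−1)(q−1) = 192·172 = 33024.
Need d with 5·d ≡ 1 (mod 33024). Apply the extended Euclidean algorithm:
33024 = 6604×5 + 4
5 = 1×4 + 1
4 = 4×1 + 0
Back-substitute:
1 = 5 − 4
1 = −33024 + 6605·5
So 5·6605 ≡ 1 (mod 33024), hence d = 6605.

6605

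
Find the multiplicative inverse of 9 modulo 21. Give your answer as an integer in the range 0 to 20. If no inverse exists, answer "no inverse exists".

no inverse exists

Compute gcd(9, 21):
21 = 2·9 + 3
9 = 3·3 + 0
The gcd is 3, not 1, hence no inverse exists.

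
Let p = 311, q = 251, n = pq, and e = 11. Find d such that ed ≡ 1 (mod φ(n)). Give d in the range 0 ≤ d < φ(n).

14091

φ(n) = (p−1)(q−1) = 310·250 = 77500.
Need d with 11·d ≡ 1 (mod 77500). Apply the extended Euclidean algorithm:
77500 = 7045*11 + 5
11 = 2*5 + 1
5 = 5*1 + 0
Back-substitute:
1 = 11 − 2·5
1 = −2·77500 + 14091·11
So 11·14091 ≡ 1 (mod 77500), hence d = 14091.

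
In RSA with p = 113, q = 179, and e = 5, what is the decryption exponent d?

φ(n) = (p−1)(q−1) = 112·178 = 19936.
Need d with 5·d ≡ 1 (mod 19936). Apply the extended Euclidean algorithm:
19936 = 3987*5 + 1
5 = 5*1 + 0
Back-substitute:
1 = 19936 − 3987·5
So 5·(-3987) ≡ 1 (mod 19936), hence d ≡ -3987 ≡ 15949 (mod 19936).

15949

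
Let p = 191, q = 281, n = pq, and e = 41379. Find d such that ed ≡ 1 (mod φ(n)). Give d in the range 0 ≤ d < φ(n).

29019

φ(n) = (p−1)(q−1) = 190·280 = 53200.
Need d with 41379·d ≡ 1 (mod 53200). Apply the extended Euclidean algorithm:
53200 = 1×41379 + 11821
41379 = 3×11821 + 5916
11821 = 1×5916 + 5905
5916 = 1×5905 + 11
5905 = 536×11 + 9
11 = 1×9 + 2
9 = 4×2 + 1
2 = 2×1 + 0
Back-substitute:
1 = 9 − 4·2
1 = −4·11 + 5·9
1 = 5·5905 − 2684·11
1 = −2684·5916 + 2689·5905
1 = 2689·11821 − 5373·5916
1 = −5373·41379 + 18808·11821
1 = 18808·53200 − 24181·41379
So 41379·(-24181) ≡ 1 (mod 53200), hence d ≡ -24181 ≡ 29019 (mod 53200).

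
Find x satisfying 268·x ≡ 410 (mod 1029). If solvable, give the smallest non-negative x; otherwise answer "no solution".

86

First find gcd(268, 1029):
1029 = 3·268 + 225
268 = 1·225 + 43
225 = 5·43 + 10
43 = 4·10 + 3
10 = 3·3 + 1
3 = 3·1 + 0
gcd = 1, so a unique solution mod 1029 exists.
Back-substitute for the Bézout coefficients:
1 = 10 − 3·3
1 = −3·43 + 13·10
1 = 13·225 − 68·43
1 = −68·268 + 81·225
1 = 81·1029 − 311·268
So 268·(-311) ≡ 1 (mod 1029), giving 268⁻¹ ≡ 718.
x ≡ 268⁻¹·410 ≡ 718·410 ≡ 86 (mod 1029).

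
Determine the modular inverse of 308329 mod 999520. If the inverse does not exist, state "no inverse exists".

892089

Run Euclid on (999520, 308329):
999520 = 3·308329 + 74533
308329 = 4·74533 + 10197
74533 = 7·10197 + 3154
10197 = 3·3154 + 735
3154 = 4·735 + 214
735 = 3·214 + 93
214 = 2·93 + 28
93 = 3·28 + 9
28 = 3·9 + 1
9 = 9·1 + 0
gcd = 1, so the inverse exists. Back-substitute:
1 = 28 − 3·9
1 = −3·93 + 10·28
1 = 10·214 − 23·93
1 = −23·735 + 79·214
1 = 79·3154 − 339·735
1 = −339·10197 + 1096·3154
1 = 1096·74533 − 8011·10197
1 = −8011·308329 + 33140·74533
1 = 33140·999520 − 107431·308329
So 308329·(-107431) ≡ 1 (mod 999520), and -107431 ≡ 892089 (mod 999520).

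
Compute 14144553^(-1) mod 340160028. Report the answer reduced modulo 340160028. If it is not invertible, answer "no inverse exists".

no inverse exists

Compute gcd(14144553, 340160028):
340160028 = 24×14144553 + 690756
14144553 = 20×690756 + 329433
690756 = 2×329433 + 31890
329433 = 10×31890 + 10533
31890 = 3×10533 + 291
10533 = 36×291 + 57
291 = 5×57 + 6
57 = 9×6 + 3
6 = 2×3 + 0
The gcd is 3, not 1, hence no inverse exists.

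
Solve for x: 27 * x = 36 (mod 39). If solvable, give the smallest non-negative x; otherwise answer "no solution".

10

First find gcd(27, 39):
39 = 1×27 + 12
27 = 2×12 + 3
12 = 4×3 + 0
gcd = 3 and 3 | 36, so solutions exist. Divide through by 3: 9x ≡ 12 (mod 13).
Now find 9⁻¹ mod 13:
13 = 1×9 + 4
9 = 2×4 + 1
4 = 4×1 + 0
Back-substitute:
1 = 9 − 2·4
1 = −2·13 + 3·9
So 9⁻¹ ≡ 3 (mod 13).
Then x ≡ 3·12 ≡ 10 (mod 13); the smallest non-negative solution is x = 10.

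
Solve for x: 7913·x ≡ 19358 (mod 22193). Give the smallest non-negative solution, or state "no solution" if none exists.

6038

First find gcd(7913, 22193):
22193 = 2·7913 + 6367
7913 = 1·6367 + 1546
6367 = 4·1546 + 183
1546 = 8·183 + 82
183 = 2·82 + 19
82 = 4·19 + 6
19 = 3·6 + 1
6 = 6·1 + 0
gcd = 1, so a unique solution mod 22193 exists.
Back-substitute for the Bézout coefficients:
1 = 19 − 3·6
1 = −3·82 + 13·19
1 = 13·183 − 29·82
1 = −29·1546 + 245·183
1 = 245·6367 − 1009·1546
1 = −1009·7913 + 1254·6367
1 = 1254·22193 − 3517·7913
So 7913·(-3517) ≡ 1 (mod 22193), giving 7913⁻¹ ≡ 18676.
x ≡ 7913⁻¹·19358 ≡ 18676·19358 ≡ 6038 (mod 22193).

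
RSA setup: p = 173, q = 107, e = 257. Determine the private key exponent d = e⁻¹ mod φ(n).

φ(n) = (p−1)(q−1) = 172·106 = 18232.
Need d with 257·d ≡ 1 (mod 18232). Apply the extended Euclidean algorithm:
18232 = 70·257 + 242
257 = 1·242 + 15
242 = 16·15 + 2
15 = 7·2 + 1
2 = 2·1 + 0
Back-substitute:
1 = 15 − 7·2
1 = −7·242 + 113·15
1 = 113·257 − 120·242
1 = −120·18232 + 8513·257
So 257·8513 ≡ 1 (mod 18232), hence d = 8513.

8513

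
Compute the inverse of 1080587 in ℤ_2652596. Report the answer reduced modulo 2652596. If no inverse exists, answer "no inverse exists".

Extended Euclidean algorithm:
2652596 = 2×1080587 + 491422
1080587 = 2×491422 + 97743
491422 = 5×97743 + 2707
97743 = 36×2707 + 291
2707 = 9×291 + 88
291 = 3×88 + 27
88 = 3×27 + 7
27 = 3×7 + 6
7 = 1×6 + 1
6 = 6×1 + 0
The gcd is 1. Working backward:
1 = 7 − 6
1 = −27 + 4·7
1 = 4·88 − 13·27
1 = −13·291 + 43·88
1 = 43·2707 − 400·291
1 = −400·97743 + 14443·2707
1 = 14443·491422 − 72615·97743
1 = −72615·1080587 + 159673·491422
1 = 159673·2652596 − 391961·1080587
Hence 1080587⁻¹ ≡ -391961 ≡ 2260635 (mod 2652596).

2260635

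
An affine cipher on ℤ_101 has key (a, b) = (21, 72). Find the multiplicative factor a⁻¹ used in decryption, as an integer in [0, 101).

77

Run Euclid on (101, 21):
101 = 4·21 + 17
21 = 1·17 + 4
17 = 4·4 + 1
4 = 4·1 + 0
Since gcd(21, 101) = 1, back-substitute to write 1 as a combination:
1 = 17 − 4·4
1 = −4·21 + 5·17
1 = 5·101 − 24·21
Thus 21·(-24) ≡ 1 (mod 101); reducing, -24 mod 101 = 77.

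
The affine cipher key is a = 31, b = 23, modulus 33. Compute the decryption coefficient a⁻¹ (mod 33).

16

Apply the Euclidean algorithm to 33 and 31:
33 = 1*31 + 2
31 = 15*2 + 1
2 = 2*1 + 0
The gcd is 1. Working backward:
1 = 31 − 15·2
1 = −15·33 + 16·31
So 31·16 ≡ 1 (mod 33).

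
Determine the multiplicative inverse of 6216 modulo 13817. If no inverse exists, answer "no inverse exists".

12979

Apply the Euclidean algorithm to 13817 and 6216:
13817 = 2*6216 + 1385
6216 = 4*1385 + 676
1385 = 2*676 + 33
676 = 20*33 + 16
33 = 2*16 + 1
16 = 16*1 + 0
gcd = 1, so the inverse exists. Back-substitute:
1 = 33 − 2·16
1 = −2·676 + 41·33
1 = 41·1385 − 84·676
1 = −84·6216 + 377·1385
1 = 377·13817 − 838·6216
So 6216·(-838) ≡ 1 (mod 13817), and -838 ≡ 12979 (mod 13817).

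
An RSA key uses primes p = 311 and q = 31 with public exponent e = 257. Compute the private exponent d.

3293

φ(n) = (p−1)(q−1) = 310·30 = 9300.
Need d with 257·d ≡ 1 (mod 9300). Apply the extended Euclidean algorithm:
9300 = 36·257 + 48
257 = 5·48 + 17
48 = 2·17 + 14
17 = 1·14 + 3
14 = 4·3 + 2
3 = 1·2 + 1
2 = 2·1 + 0
Back-substitute:
1 = 3 − 2
1 = −14 + 5·3
1 = 5·17 − 6·14
1 = −6·48 + 17·17
1 = 17·257 − 91·48
1 = −91·9300 + 3293·257
So 257·3293 ≡ 1 (mod 9300), hence d = 3293.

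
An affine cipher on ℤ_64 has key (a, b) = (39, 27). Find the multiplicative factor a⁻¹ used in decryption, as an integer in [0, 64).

23

Apply the Euclidean algorithm to 64 and 39:
64 = 1*39 + 25
39 = 1*25 + 14
25 = 1*14 + 11
14 = 1*11 + 3
11 = 3*3 + 2
3 = 1*2 + 1
2 = 2*1 + 0
Since gcd(39, 64) = 1, back-substitute to write 1 as a combination:
1 = 3 − 2
1 = −11 + 4·3
1 = 4·14 − 5·11
1 = −5·25 + 9·14
1 = 9·39 − 14·25
1 = −14·64 + 23·39
So 39·23 ≡ 1 (mod 64).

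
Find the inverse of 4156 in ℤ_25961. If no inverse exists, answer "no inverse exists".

10663

Extended Euclidean algorithm:
25961 = 6×4156 + 1025
4156 = 4×1025 + 56
1025 = 18×56 + 17
56 = 3×17 + 5
17 = 3×5 + 2
5 = 2×2 + 1
2 = 2×1 + 0
gcd = 1, so the inverse exists. Back-substitute:
1 = 5 − 2·2
1 = −2·17 + 7·5
1 = 7·56 − 23·17
1 = −23·1025 + 421·56
1 = 421·4156 − 1707·1025
1 = −1707·25961 + 10663·4156
So 4156·10663 ≡ 1 (mod 25961).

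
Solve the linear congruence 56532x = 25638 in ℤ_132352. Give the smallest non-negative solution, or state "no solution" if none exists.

no solution

gcd(56532, 132352):
132352 = 2×56532 + 19288
56532 = 2×19288 + 17956
19288 = 1×17956 + 1332
17956 = 13×1332 + 640
1332 = 2×640 + 52
640 = 12×52 + 16
52 = 3×16 + 4
16 = 4×4 + 0
gcd = 4, but 4 ∤ 25638, so the congruence has no solution.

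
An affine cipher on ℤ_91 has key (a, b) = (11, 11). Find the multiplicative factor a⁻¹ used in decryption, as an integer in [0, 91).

58

Extended Euclidean algorithm:
91 = 8*11 + 3
11 = 3*3 + 2
3 = 1*2 + 1
2 = 2*1 + 0
gcd = 1, so the inverse exists. Back-substitute:
1 = 3 − 2
1 = −11 + 4·3
1 = 4·91 − 33·11
So 11·(-33) ≡ 1 (mod 91), and -33 ≡ 58 (mod 91).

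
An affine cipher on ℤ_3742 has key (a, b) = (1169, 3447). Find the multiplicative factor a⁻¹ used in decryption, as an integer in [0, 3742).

621

gcd(3742, 1169) by repeated division:
3742 = 3·1169 + 235
1169 = 4·235 + 229
235 = 1·229 + 6
229 = 38·6 + 1
6 = 6·1 + 0
gcd = 1, so the inverse exists. Back-substitute:
1 = 229 − 38·6
1 = −38·235 + 39·229
1 = 39·1169 − 194·235
1 = −194·3742 + 621·1169
So 1169·621 ≡ 1 (mod 3742).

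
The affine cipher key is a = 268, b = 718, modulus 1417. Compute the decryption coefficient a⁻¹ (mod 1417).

460

Apply the Euclidean algorithm to 1417 and 268:
1417 = 5·268 + 77
268 = 3·77 + 37
77 = 2·37 + 3
37 = 12·3 + 1
3 = 3·1 + 0
gcd = 1, so the inverse exists. Back-substitute:
1 = 37 − 12·3
1 = −12·77 + 25·37
1 = 25·268 − 87·77
1 = −87·1417 + 460·268
So 268·460 ≡ 1 (mod 1417).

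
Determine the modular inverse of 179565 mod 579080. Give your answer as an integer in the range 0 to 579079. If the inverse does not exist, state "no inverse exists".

no inverse exists

Compute gcd(179565, 579080):
579080 = 3*179565 + 40385
179565 = 4*40385 + 18025
40385 = 2*18025 + 4335
18025 = 4*4335 + 685
4335 = 6*685 + 225
685 = 3*225 + 10
225 = 22*10 + 5
10 = 2*5 + 0
gcd(179565, 579080) = 5 ≠ 1, so 179565 has no multiplicative inverse modulo 579080.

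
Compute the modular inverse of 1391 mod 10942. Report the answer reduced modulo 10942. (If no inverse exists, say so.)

9589

Extended Euclidean algorithm:
10942 = 7*1391 + 1205
1391 = 1*1205 + 186
1205 = 6*186 + 89
186 = 2*89 + 8
89 = 11*8 + 1
8 = 8*1 + 0
The gcd is 1. Working backward:
1 = 89 − 11·8
1 = −11·186 + 23·89
1 = 23·1205 − 149·186
1 = −149·1391 + 172·1205
1 = 172·10942 − 1353·1391
Hence 1391⁻¹ ≡ -1353 ≡ 9589 (mod 10942).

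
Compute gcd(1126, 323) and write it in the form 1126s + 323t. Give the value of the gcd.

1

Repeated division:
1126 = 3·323 + 157
323 = 2·157 + 9
157 = 17·9 + 4
9 = 2·4 + 1
4 = 4·1 + 0
gcd(1126, 323) = 1.
Working backward:
1 = 9 − 2·4
1 = −2·157 + 35·9
1 = 35·323 − 72·157
1 = −72·1126 + 251·323
So 1 = (-72)·1126 + (251)·323.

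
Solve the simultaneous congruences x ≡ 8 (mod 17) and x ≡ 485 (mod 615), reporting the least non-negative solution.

Write x = 8 + 17·k. Then 17·k ≡ 485 − 8 ≡ 477 (mod 615).
Need 17⁻¹ mod 615. Extended Euclid on (615, 17):
615 = 36×17 + 3
17 = 5×3 + 2
3 = 1×2 + 1
2 = 2×1 + 0
Back-substitute:
1 = 3 − 2
1 = −17 + 6·3
1 = 6·615 − 217·17
17⁻¹ ≡ 398 (mod 615), so k ≡ 398·477 ≡ 426 (mod 615).
x = 8 + 17·426 = 7250.

7250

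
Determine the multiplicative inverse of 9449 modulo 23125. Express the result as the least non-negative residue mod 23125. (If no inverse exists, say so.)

9924

Extended Euclidean algorithm:
23125 = 2×9449 + 4227
9449 = 2×4227 + 995
4227 = 4×995 + 247
995 = 4×247 + 7
247 = 35×7 + 2
7 = 3×2 + 1
2 = 2×1 + 0
Since gcd(9449, 23125) = 1, back-substitute to write 1 as a combination:
1 = 7 − 3·2
1 = −3·247 + 106·7
1 = 106·995 − 427·247
1 = −427·4227 + 1814·995
1 = 1814·9449 − 4055·4227
1 = −4055·23125 + 9924·9449
So 9449·9924 ≡ 1 (mod 23125).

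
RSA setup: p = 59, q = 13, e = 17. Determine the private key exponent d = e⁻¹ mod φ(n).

41

φ(n) = (p−1)(q−1) = 58·12 = 696.
Need d with 17·d ≡ 1 (mod 696). Apply the extended Euclidean algorithm:
696 = 40*17 + 16
17 = 1*16 + 1
16 = 16*1 + 0
Back-substitute:
1 = 17 − 16
1 = −696 + 41·17
So 17·41 ≡ 1 (mod 696), hence d = 41.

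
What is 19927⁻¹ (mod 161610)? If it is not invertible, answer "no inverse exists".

Run Euclid on (161610, 19927):
161610 = 8·19927 + 2194
19927 = 9·2194 + 181
2194 = 12·181 + 22
181 = 8·22 + 5
22 = 4·5 + 2
5 = 2·2 + 1
2 = 2·1 + 0
Since gcd(19927, 161610) = 1, back-substitute to write 1 as a combination:
1 = 5 − 2·2
1 = −2·22 + 9·5
1 = 9·181 − 74·22
1 = −74·2194 + 897·181
1 = 897·19927 − 8147·2194
1 = −8147·161610 + 66073·19927
So 19927·66073 ≡ 1 (mod 161610).

66073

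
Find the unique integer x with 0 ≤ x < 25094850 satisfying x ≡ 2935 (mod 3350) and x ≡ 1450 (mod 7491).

11500135

Write x = 2935 + 3350·k. Then 3350·k ≡ 1450 − 2935 ≡ 6006 (mod 7491).
Need 3350⁻¹ mod 7491. Extended Euclid on (7491, 3350):
7491 = 2·3350 + 791
3350 = 4·791 + 186
791 = 4·186 + 47
186 = 3·47 + 45
47 = 1·45 + 2
45 = 22·2 + 1
2 = 2·1 + 0
Back-substitute:
1 = 45 − 22·2
1 = −22·47 + 23·45
1 = 23·186 − 91·47
1 = −91·791 + 387·186
1 = 387·3350 − 1639·791
1 = −1639·7491 + 3665·3350
3350⁻¹ ≡ 3665 (mod 7491), so k ≡ 3665·6006 ≡ 3432 (mod 7491).
x = 2935 + 3350·3432 = 11500135.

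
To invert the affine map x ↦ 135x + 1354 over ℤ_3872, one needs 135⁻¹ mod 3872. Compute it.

631

Extended Euclidean algorithm:
3872 = 28·135 + 92
135 = 1·92 + 43
92 = 2·43 + 6
43 = 7·6 + 1
6 = 6·1 + 0
The gcd is 1. Working backward:
1 = 43 − 7·6
1 = −7·92 + 15·43
1 = 15·135 − 22·92
1 = −22·3872 + 631·135
So 135·631 ≡ 1 (mod 3872).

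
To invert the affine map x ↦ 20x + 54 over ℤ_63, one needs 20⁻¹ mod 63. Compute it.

41

Apply the Euclidean algorithm to 63 and 20:
63 = 3·20 + 3
20 = 6·3 + 2
3 = 1·2 + 1
2 = 2·1 + 0
gcd = 1, so the inverse exists. Back-substitute:
1 = 3 − 2
1 = −20 + 7·3
1 = 7·63 − 22·20
Hence 20⁻¹ ≡ -22 ≡ 41 (mod 63).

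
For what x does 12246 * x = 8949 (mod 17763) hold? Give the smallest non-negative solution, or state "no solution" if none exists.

5694

First find gcd(12246, 17763):
17763 = 1×12246 + 5517
12246 = 2×5517 + 1212
5517 = 4×1212 + 669
1212 = 1×669 + 543
669 = 1×543 + 126
543 = 4×126 + 39
126 = 3×39 + 9
39 = 4×9 + 3
9 = 3×3 + 0
gcd = 3 and 3 | 8949, so solutions exist. Divide through by 3: 4082x ≡ 2983 (mod 5921).
Now find 4082⁻¹ mod 5921:
5921 = 1*4082 + 1839
4082 = 2*1839 + 404
1839 = 4*404 + 223
404 = 1*223 + 181
223 = 1*181 + 42
181 = 4*42 + 13
42 = 3*13 + 3
13 = 4*3 + 1
3 = 3*1 + 0
Back-substitute:
1 = 13 − 4·3
1 = −4·42 + 13·13
1 = 13·181 − 56·42
1 = −56·223 + 69·181
1 = 69·404 − 125·223
1 = −125·1839 + 569·404
1 = 569·4082 − 1263·1839
1 = −1263·5921 + 1832·4082
So 4082⁻¹ ≡ 1832 (mod 5921).
Then x ≡ 1832·2983 ≡ 5694 (mod 5921); the smallest non-negative solution is x = 5694.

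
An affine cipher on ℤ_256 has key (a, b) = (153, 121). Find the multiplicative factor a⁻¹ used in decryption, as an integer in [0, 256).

gcd(256, 153) by repeated division:
256 = 1*153 + 103
153 = 1*103 + 50
103 = 2*50 + 3
50 = 16*3 + 2
3 = 1*2 + 1
2 = 2*1 + 0
Since gcd(153, 256) = 1, back-substitute to write 1 as a combination:
1 = 3 − 2
1 = −50 + 17·3
1 = 17·103 − 35·50
1 = −35·153 + 52·103
1 = 52·256 − 87·153
Thus 153·(-87) ≡ 1 (mod 256); reducing, -87 mod 256 = 169.

169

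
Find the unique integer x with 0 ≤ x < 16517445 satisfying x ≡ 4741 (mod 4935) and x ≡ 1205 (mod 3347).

Write x = 4741 + 4935·k. Then 4935·k ≡ 1205 − 4741 ≡ 3158 (mod 3347).
Need 4935⁻¹ mod 3347. Extended Euclid on (3347, 1588):
3347 = 2*1588 + 171
1588 = 9*171 + 49
171 = 3*49 + 24
49 = 2*24 + 1
24 = 24*1 + 0
Back-substitute:
1 = 49 − 2·24
1 = −2·171 + 7·49
1 = 7·1588 − 65·171
1 = −65·3347 + 137·1588
4935⁻¹ ≡ 137 (mod 3347), so k ≡ 137·3158 ≡ 883 (mod 3347).
x = 4741 + 4935·883 = 4362346.

4362346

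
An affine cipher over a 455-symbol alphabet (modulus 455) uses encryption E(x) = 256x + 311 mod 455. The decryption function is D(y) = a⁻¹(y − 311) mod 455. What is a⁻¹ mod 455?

16

Apply the Euclidean algorithm to 455 and 256:
455 = 1·256 + 199
256 = 1·199 + 57
199 = 3·57 + 28
57 = 2·28 + 1
28 = 28·1 + 0
gcd = 1, so the inverse exists. Back-substitute:
1 = 57 − 2·28
1 = −2·199 + 7·57
1 = 7·256 − 9·199
1 = −9·455 + 16·256
So 256·16 ≡ 1 (mod 455).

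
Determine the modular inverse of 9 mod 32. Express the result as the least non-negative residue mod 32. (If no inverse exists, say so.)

Extended Euclidean algorithm:
32 = 3×9 + 5
9 = 1×5 + 4
5 = 1×4 + 1
4 = 4×1 + 0
Since gcd(9, 32) = 1, back-substitute to write 1 as a combination:
1 = 5 − 4
1 = −9 + 2·5
1 = 2·32 − 7·9
So 9·(-7) ≡ 1 (mod 32), and -7 ≡ 25 (mod 32).

25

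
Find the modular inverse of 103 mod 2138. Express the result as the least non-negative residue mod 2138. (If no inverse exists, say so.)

685

Apply the Euclidean algorithm to 2138 and 103:
2138 = 20×103 + 78
103 = 1×78 + 25
78 = 3×25 + 3
25 = 8×3 + 1
3 = 3×1 + 0
Since gcd(103, 2138) = 1, back-substitute to write 1 as a combination:
1 = 25 − 8·3
1 = −8·78 + 25·25
1 = 25·103 − 33·78
1 = −33·2138 + 685·103
So 103·685 ≡ 1 (mod 2138).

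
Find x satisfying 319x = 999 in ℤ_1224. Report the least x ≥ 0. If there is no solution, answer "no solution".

First find gcd(319, 1224):
1224 = 3*319 + 267
319 = 1*267 + 52
267 = 5*52 + 7
52 = 7*7 + 3
7 = 2*3 + 1
3 = 3*1 + 0
gcd = 1, so a unique solution mod 1224 exists.
Back-substitute for the Bézout coefficients:
1 = 7 − 2·3
1 = −2·52 + 15·7
1 = 15·267 − 77·52
1 = −77·319 + 92·267
1 = 92·1224 − 353·319
So 319·(-353) ≡ 1 (mod 1224), giving 319⁻¹ ≡ 871.
x ≡ 319⁻¹·999 ≡ 871·999 ≡ 1089 (mod 1224).

1089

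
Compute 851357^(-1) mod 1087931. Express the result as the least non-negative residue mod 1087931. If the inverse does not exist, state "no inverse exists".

no inverse exists

Compute gcd(851357, 1087931):
1087931 = 1×851357 + 236574
851357 = 3×236574 + 141635
236574 = 1×141635 + 94939
141635 = 1×94939 + 46696
94939 = 2×46696 + 1547
46696 = 30×1547 + 286
1547 = 5×286 + 117
286 = 2×117 + 52
117 = 2×52 + 13
52 = 4×13 + 0
The gcd is 13, not 1, hence no inverse exists.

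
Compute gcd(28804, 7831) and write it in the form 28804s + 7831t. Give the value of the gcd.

Repeated division:
28804 = 3·7831 + 5311
7831 = 1·5311 + 2520
5311 = 2·2520 + 271
2520 = 9·271 + 81
271 = 3·81 + 28
81 = 2·28 + 25
28 = 1·25 + 3
25 = 8·3 + 1
3 = 3·1 + 0
gcd(28804, 7831) = 1.
Working backward:
1 = 25 − 8·3
1 = −8·28 + 9·25
1 = 9·81 − 26·28
1 = −26·271 + 87·81
1 = 87·2520 − 809·271
1 = −809·5311 + 1705·2520
1 = 1705·7831 − 2514·5311
1 = −2514·28804 + 9247·7831
So 1 = (-2514)·28804 + (9247)·7831.

1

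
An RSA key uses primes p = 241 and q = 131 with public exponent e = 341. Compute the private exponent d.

20861

φ(n) = (p−1)(q−1) = 240·130 = 31200.
Need d with 341·d ≡ 1 (mod 31200). Apply the extended Euclidean algorithm:
31200 = 91*341 + 169
341 = 2*169 + 3
169 = 56*3 + 1
3 = 3*1 + 0
Back-substitute:
1 = 169 − 56·3
1 = −56·341 + 113·169
1 = 113·31200 − 10339·341
So 341·(-10339) ≡ 1 (mod 31200), hence d ≡ -10339 ≡ 20861 (mod 31200).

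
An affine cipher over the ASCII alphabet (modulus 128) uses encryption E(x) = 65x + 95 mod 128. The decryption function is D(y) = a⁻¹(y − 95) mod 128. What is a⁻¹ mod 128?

Extended Euclidean algorithm:
128 = 1·65 + 63
65 = 1·63 + 2
63 = 31·2 + 1
2 = 2·1 + 0
The gcd is 1. Working backward:
1 = 63 − 31·2
1 = −31·65 + 32·63
1 = 32·128 − 63·65
Thus 65·(-63) ≡ 1 (mod 128); reducing, -63 mod 128 = 65.

65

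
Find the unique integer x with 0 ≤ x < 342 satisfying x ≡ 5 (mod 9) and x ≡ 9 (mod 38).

275

Write x = 5 + 9·k. Then 9·k ≡ 9 − 5 ≡ 4 (mod 38).
Need 9⁻¹ mod 38. Extended Euclid on (38, 9):
38 = 4·9 + 2
9 = 4·2 + 1
2 = 2·1 + 0
Back-substitute:
1 = 9 − 4·2
1 = −4·38 + 17·9
9⁻¹ ≡ 17 (mod 38), so k ≡ 17·4 ≡ 30 (mod 38).
x = 5 + 9·30 = 275.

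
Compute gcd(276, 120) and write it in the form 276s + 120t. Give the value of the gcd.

12

Euclidean algorithm:
276 = 2·120 + 36
120 = 3·36 + 12
36 = 3·12 + 0
gcd(276, 120) = 12.
Express as a combination:
12 = 120 − 3·36
12 = −3·276 + 7·120
So 12 = (-3)·276 + (7)·120.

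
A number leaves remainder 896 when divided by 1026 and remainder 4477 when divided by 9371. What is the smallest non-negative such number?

2075468

Write x = 896 + 1026·k. Then 1026·k ≡ 4477 − 896 ≡ 3581 (mod 9371).
Need 1026⁻¹ mod 9371. Extended Euclid on (9371, 1026):
9371 = 9·1026 + 137
1026 = 7·137 + 67
137 = 2·67 + 3
67 = 22·3 + 1
3 = 3·1 + 0
Back-substitute:
1 = 67 − 22·3
1 = −22·137 + 45·67
1 = 45·1026 − 337·137
1 = −337·9371 + 3078·1026
1026⁻¹ ≡ 3078 (mod 9371), so k ≡ 3078·3581 ≡ 2022 (mod 9371).
x = 896 + 1026·2022 = 2075468.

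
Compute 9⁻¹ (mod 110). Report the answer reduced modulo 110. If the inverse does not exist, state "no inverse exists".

49

Apply the Euclidean algorithm to 110 and 9:
110 = 12*9 + 2
9 = 4*2 + 1
2 = 2*1 + 0
Since gcd(9, 110) = 1, back-substitute to write 1 as a combination:
1 = 9 − 4·2
1 = −4·110 + 49·9
So 9·49 ≡ 1 (mod 110).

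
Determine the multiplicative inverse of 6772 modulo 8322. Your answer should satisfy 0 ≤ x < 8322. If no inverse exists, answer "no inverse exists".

Euclidean algorithm on 8322, 6772:
8322 = 1*6772 + 1550
6772 = 4*1550 + 572
1550 = 2*572 + 406
572 = 1*406 + 166
406 = 2*166 + 74
166 = 2*74 + 18
74 = 4*18 + 2
18 = 9*2 + 0
gcd(6772, 8322) = 2 ≠ 1, so 6772 has no multiplicative inverse modulo 8322.

no inverse exists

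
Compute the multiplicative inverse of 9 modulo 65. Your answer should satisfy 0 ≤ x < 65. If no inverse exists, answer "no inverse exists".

29

gcd(65, 9) by repeated division:
65 = 7×9 + 2
9 = 4×2 + 1
2 = 2×1 + 0
The gcd is 1. Working backward:
1 = 9 − 4·2
1 = −4·65 + 29·9
So 9·29 ≡ 1 (mod 65).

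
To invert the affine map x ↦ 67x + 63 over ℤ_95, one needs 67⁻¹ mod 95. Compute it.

gcd(95, 67) by repeated division:
95 = 1*67 + 28
67 = 2*28 + 11
28 = 2*11 + 6
11 = 1*6 + 5
6 = 1*5 + 1
5 = 5*1 + 0
Since gcd(67, 95) = 1, back-substitute to write 1 as a combination:
1 = 6 − 5
1 = −11 + 2·6
1 = 2·28 − 5·11
1 = −5·67 + 12·28
1 = 12·95 − 17·67
Hence 67⁻¹ ≡ -17 ≡ 78 (mod 95).

78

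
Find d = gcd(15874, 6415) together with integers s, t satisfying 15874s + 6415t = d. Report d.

1

Repeated division:
15874 = 2·6415 + 3044
6415 = 2·3044 + 327
3044 = 9·327 + 101
327 = 3·101 + 24
101 = 4·24 + 5
24 = 4·5 + 4
5 = 1·4 + 1
4 = 4·1 + 0
gcd(15874, 6415) = 1.
Back-substituting:
1 = 5 − 4
1 = −24 + 5·5
1 = 5·101 − 21·24
1 = −21·327 + 68·101
1 = 68·3044 − 633·327
1 = −633·6415 + 1334·3044
1 = 1334·15874 − 3301·6415
So 1 = (1334)·15874 + (-3301)·6415.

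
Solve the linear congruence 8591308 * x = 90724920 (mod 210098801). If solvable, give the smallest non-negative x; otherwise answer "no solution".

9291860

First find gcd(8591308, 210098801):
210098801 = 24×8591308 + 3907409
8591308 = 2×3907409 + 776490
3907409 = 5×776490 + 24959
776490 = 31×24959 + 2761
24959 = 9×2761 + 110
2761 = 25×110 + 11
110 = 10×11 + 0
gcd = 11 and 11 | 90724920, so solutions exist. Divide through by 11: 781028x ≡ 8247720 (mod 19099891).
Now find 781028⁻¹ mod 19099891:
19099891 = 24×781028 + 355219
781028 = 2×355219 + 70590
355219 = 5×70590 + 2269
70590 = 31×2269 + 251
2269 = 9×251 + 10
251 = 25×10 + 1
10 = 10×1 + 0
Back-substitute:
1 = 251 − 25·10
1 = −25·2269 + 226·251
1 = 226·70590 − 7031·2269
1 = −7031·355219 + 35381·70590
1 = 35381·781028 − 77793·355219
1 = −77793·19099891 + 1902413·781028
So 781028⁻¹ ≡ 1902413 (mod 19099891).
Then x ≡ 1902413·8247720 ≡ 9291860 (mod 19099891); the smallest non-negative solution is x = 9291860.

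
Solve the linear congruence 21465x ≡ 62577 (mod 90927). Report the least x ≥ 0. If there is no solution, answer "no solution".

First find gcd(21465, 90927):
90927 = 4*21465 + 5067
21465 = 4*5067 + 1197
5067 = 4*1197 + 279
1197 = 4*279 + 81
279 = 3*81 + 36
81 = 2*36 + 9
36 = 4*9 + 0
gcd = 9 and 9 | 62577, so solutions exist. Divide through by 9: 2385x ≡ 6953 (mod 10103).
Now find 2385⁻¹ mod 10103:
10103 = 4*2385 + 563
2385 = 4*563 + 133
563 = 4*133 + 31
133 = 4*31 + 9
31 = 3*9 + 4
9 = 2*4 + 1
4 = 4*1 + 0
Back-substitute:
1 = 9 − 2·4
1 = −2·31 + 7·9
1 = 7·133 − 30·31
1 = −30·563 + 127·133
1 = 127·2385 − 538·563
1 = −538·10103 + 2279·2385
So 2385⁻¹ ≡ 2279 (mod 10103).
Then x ≡ 2279·6953 ≡ 4383 (mod 10103); the smallest non-negative solution is x = 4383.

4383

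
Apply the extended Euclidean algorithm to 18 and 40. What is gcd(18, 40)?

Euclidean algorithm:
40 = 2×18 + 4
18 = 4×4 + 2
4 = 2×2 + 0
gcd(18, 40) = 2.
Express as a combination:
2 = 18 − 4·4
2 = −4·40 + 9·18
So 2 = (-4)·40 + (9)·18.

2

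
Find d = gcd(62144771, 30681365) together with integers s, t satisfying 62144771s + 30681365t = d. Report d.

Repeated division:
62144771 = 2·30681365 + 782041
30681365 = 39·782041 + 181766
782041 = 4·181766 + 54977
181766 = 3·54977 + 16835
54977 = 3·16835 + 4472
16835 = 3·4472 + 3419
4472 = 1·3419 + 1053
3419 = 3·1053 + 260
1053 = 4·260 + 13
260 = 20·13 + 0
gcd(62144771, 30681365) = 13.
Express as a combination:
13 = 1053 − 4·260
13 = −4·3419 + 13·1053
13 = 13·4472 − 17·3419
13 = −17·16835 + 64·4472
13 = 64·54977 − 209·16835
13 = −209·181766 + 691·54977
13 = 691·782041 − 2973·181766
13 = −2973·30681365 + 116638·782041
13 = 116638·62144771 − 236249·30681365
So 13 = (116638)·62144771 + (-236249)·30681365.

13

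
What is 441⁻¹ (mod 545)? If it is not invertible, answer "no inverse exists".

131

Extended Euclidean algorithm:
545 = 1×441 + 104
441 = 4×104 + 25
104 = 4×25 + 4
25 = 6×4 + 1
4 = 4×1 + 0
Since gcd(441, 545) = 1, back-substitute to write 1 as a combination:
1 = 25 − 6·4
1 = −6·104 + 25·25
1 = 25·441 − 106·104
1 = −106·545 + 131·441
So 441·131 ≡ 1 (mod 545).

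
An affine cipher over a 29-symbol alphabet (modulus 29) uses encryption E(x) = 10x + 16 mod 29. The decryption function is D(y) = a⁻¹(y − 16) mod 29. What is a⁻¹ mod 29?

Apply the Euclidean algorithm to 29 and 10:
29 = 2*10 + 9
10 = 1*9 + 1
9 = 9*1 + 0
Since gcd(10, 29) = 1, back-substitute to write 1 as a combination:
1 = 10 − 9
1 = −29 + 3·10
So 10·3 ≡ 1 (mod 29).

3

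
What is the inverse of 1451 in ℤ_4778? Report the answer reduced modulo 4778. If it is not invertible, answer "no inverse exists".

3665

Run Euclid on (4778, 1451):
4778 = 3·1451 + 425
1451 = 3·425 + 176
425 = 2·176 + 73
176 = 2·73 + 30
73 = 2·30 + 13
30 = 2·13 + 4
13 = 3·4 + 1
4 = 4·1 + 0
The gcd is 1. Working backward:
1 = 13 − 3·4
1 = −3·30 + 7·13
1 = 7·73 − 17·30
1 = −17·176 + 41·73
1 = 41·425 − 99·176
1 = −99·1451 + 338·425
1 = 338·4778 − 1113·1451
Hence 1451⁻¹ ≡ -1113 ≡ 3665 (mod 4778).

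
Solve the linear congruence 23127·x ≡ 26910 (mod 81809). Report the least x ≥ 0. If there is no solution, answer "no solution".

First find gcd(23127, 81809):
81809 = 3·23127 + 12428
23127 = 1·12428 + 10699
12428 = 1·10699 + 1729
10699 = 6·1729 + 325
1729 = 5·325 + 104
325 = 3·104 + 13
104 = 8·13 + 0
gcd = 13 and 13 | 26910, so solutions exist. Divide through by 13: 1779x ≡ 2070 (mod 6293).
Now find 1779⁻¹ mod 6293:
6293 = 3×1779 + 956
1779 = 1×956 + 823
956 = 1×823 + 133
823 = 6×133 + 25
133 = 5×25 + 8
25 = 3×8 + 1
8 = 8×1 + 0
Back-substitute:
1 = 25 − 3·8
1 = −3·133 + 16·25
1 = 16·823 − 99·133
1 = −99·956 + 115·823
1 = 115·1779 − 214·956
1 = −214·6293 + 757·1779
So 1779⁻¹ ≡ 757 (mod 6293).
Then x ≡ 757·2070 ≡ 33 (mod 6293); the smallest non-negative solution is x = 33.

33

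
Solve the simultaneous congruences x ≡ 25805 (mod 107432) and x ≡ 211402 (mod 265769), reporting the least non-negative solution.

20012351333

Write x = 25805 + 107432·k. Then 107432·k ≡ 211402 − 25805 ≡ 185597 (mod 265769).
Need 107432⁻¹ mod 265769. Extended Euclid on (265769, 107432):
265769 = 2×107432 + 50905
107432 = 2×50905 + 5622
50905 = 9×5622 + 307
5622 = 18×307 + 96
307 = 3×96 + 19
96 = 5×19 + 1
19 = 19×1 + 0
Back-substitute:
1 = 96 − 5·19
1 = −5·307 + 16·96
1 = 16·5622 − 293·307
1 = −293·50905 + 2653·5622
1 = 2653·107432 − 5599·50905
1 = −5599·265769 + 13851·107432
107432⁻¹ ≡ 13851 (mod 265769), so k ≡ 13851·185597 ≡ 186279 (mod 265769).
x = 25805 + 107432·186279 = 20012351333.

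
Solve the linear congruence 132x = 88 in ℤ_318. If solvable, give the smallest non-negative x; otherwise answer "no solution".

no solution

gcd(132, 318):
318 = 2*132 + 54
132 = 2*54 + 24
54 = 2*24 + 6
24 = 4*6 + 0
gcd = 6, but 6 ∤ 88, so the congruence has no solution.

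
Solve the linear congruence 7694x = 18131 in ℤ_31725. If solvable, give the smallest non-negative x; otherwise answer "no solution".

17374

First find gcd(7694, 31725):
31725 = 4×7694 + 949
7694 = 8×949 + 102
949 = 9×102 + 31
102 = 3×31 + 9
31 = 3×9 + 4
9 = 2×4 + 1
4 = 4×1 + 0
gcd = 1, so a unique solution mod 31725 exists.
Back-substitute for the Bézout coefficients:
1 = 9 − 2·4
1 = −2·31 + 7·9
1 = 7·102 − 23·31
1 = −23·949 + 214·102
1 = 214·7694 − 1735·949
1 = −1735·31725 + 7154·7694
So 7694·(7154) ≡ 1 (mod 31725), giving 7694⁻¹ ≡ 7154.
x ≡ 7694⁻¹·18131 ≡ 7154·18131 ≡ 17374 (mod 31725).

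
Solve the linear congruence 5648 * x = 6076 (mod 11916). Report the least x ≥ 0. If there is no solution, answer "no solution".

1172

First find gcd(5648, 11916):
11916 = 2·5648 + 620
5648 = 9·620 + 68
620 = 9·68 + 8
68 = 8·8 + 4
8 = 2·4 + 0
gcd = 4 and 4 | 6076, so solutions exist. Divide through by 4: 1412x ≡ 1519 (mod 2979).
Now find 1412⁻¹ mod 2979:
2979 = 2×1412 + 155
1412 = 9×155 + 17
155 = 9×17 + 2
17 = 8×2 + 1
2 = 2×1 + 0
Back-substitute:
1 = 17 − 8·2
1 = −8·155 + 73·17
1 = 73·1412 − 665·155
1 = −665·2979 + 1403·1412
So 1412⁻¹ ≡ 1403 (mod 2979).
Then x ≡ 1403·1519 ≡ 1172 (mod 2979); the smallest non-negative solution is x = 1172.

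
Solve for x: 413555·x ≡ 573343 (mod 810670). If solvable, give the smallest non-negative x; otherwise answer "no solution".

gcd(413555, 810670):
810670 = 1·413555 + 397115
413555 = 1·397115 + 16440
397115 = 24·16440 + 2555
16440 = 6·2555 + 1110
2555 = 2·1110 + 335
1110 = 3·335 + 105
335 = 3·105 + 20
105 = 5·20 + 5
20 = 4·5 + 0
gcd = 5, but 5 ∤ 573343, so the congruence has no solution.

no solution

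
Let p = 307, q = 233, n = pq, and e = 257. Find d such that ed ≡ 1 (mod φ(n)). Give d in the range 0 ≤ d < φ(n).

φ(n) = (p−1)(q−1) = 306·232 = 70992.
Need d with 257·d ≡ 1 (mod 70992). Apply the extended Euclidean algorithm:
70992 = 276×257 + 60
257 = 4×60 + 17
60 = 3×17 + 9
17 = 1×9 + 8
9 = 1×8 + 1
8 = 8×1 + 0
Back-substitute:
1 = 9 − 8
1 = −17 + 2·9
1 = 2·60 − 7·17
1 = −7·257 + 30·60
1 = 30·70992 − 8287·257
So 257·(-8287) ≡ 1 (mod 70992), hence d ≡ -8287 ≡ 62705 (mod 70992).

62705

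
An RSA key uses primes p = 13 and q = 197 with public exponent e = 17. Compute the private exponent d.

φ(n) = (p−1)(q−1) = 12·196 = 2352.
Need d with 17·d ≡ 1 (mod 2352). Apply the extended Euclidean algorithm:
2352 = 138*17 + 6
17 = 2*6 + 5
6 = 1*5 + 1
5 = 5*1 + 0
Back-substitute:
1 = 6 − 5
1 = −17 + 3·6
1 = 3·2352 − 415·17
So 17·(-415) ≡ 1 (mod 2352), hence d ≡ -415 ≡ 1937 (mod 2352).

1937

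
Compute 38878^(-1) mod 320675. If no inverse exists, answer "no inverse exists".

Apply the Euclidean algorithm to 320675 and 38878:
320675 = 8*38878 + 9651
38878 = 4*9651 + 274
9651 = 35*274 + 61
274 = 4*61 + 30
61 = 2*30 + 1
30 = 30*1 + 0
The gcd is 1. Working backward:
1 = 61 − 2·30
1 = −2·274 + 9·61
1 = 9·9651 − 317·274
1 = −317·38878 + 1277·9651
1 = 1277·320675 − 10533·38878
Thus 38878·(-10533) ≡ 1 (mod 320675); reducing, -10533 mod 320675 = 310142.

310142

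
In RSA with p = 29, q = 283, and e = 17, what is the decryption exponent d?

929

φ(n) = (p−1)(q−1) = 28·282 = 7896.
Need d with 17·d ≡ 1 (mod 7896). Apply the extended Euclidean algorithm:
7896 = 464*17 + 8
17 = 2*8 + 1
8 = 8*1 + 0
Back-substitute:
1 = 17 − 2·8
1 = −2·7896 + 929·17
So 17·929 ≡ 1 (mod 7896), hence d = 929.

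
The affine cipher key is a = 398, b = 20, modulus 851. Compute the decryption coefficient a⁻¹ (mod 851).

263

Run Euclid on (851, 398):
851 = 2·398 + 55
398 = 7·55 + 13
55 = 4·13 + 3
13 = 4·3 + 1
3 = 3·1 + 0
gcd = 1, so the inverse exists. Back-substitute:
1 = 13 − 4·3
1 = −4·55 + 17·13
1 = 17·398 − 123·55
1 = −123·851 + 263·398
So 398·263 ≡ 1 (mod 851).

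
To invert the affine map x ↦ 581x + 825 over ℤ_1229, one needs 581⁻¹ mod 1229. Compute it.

55

Run Euclid on (1229, 581):
1229 = 2×581 + 67
581 = 8×67 + 45
67 = 1×45 + 22
45 = 2×22 + 1
22 = 22×1 + 0
Since gcd(581, 1229) = 1, back-substitute to write 1 as a combination:
1 = 45 − 2·22
1 = −2·67 + 3·45
1 = 3·581 − 26·67
1 = −26·1229 + 55·581
So 581·55 ≡ 1 (mod 1229).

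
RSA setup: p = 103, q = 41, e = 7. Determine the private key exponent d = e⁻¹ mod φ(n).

583

φ(n) = (p−1)(q−1) = 102·40 = 4080.
Need d with 7·d ≡ 1 (mod 4080). Apply the extended Euclidean algorithm:
4080 = 582×7 + 6
7 = 1×6 + 1
6 = 6×1 + 0
Back-substitute:
1 = 7 − 6
1 = −4080 + 583·7
So 7·583 ≡ 1 (mod 4080), hence d = 583.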